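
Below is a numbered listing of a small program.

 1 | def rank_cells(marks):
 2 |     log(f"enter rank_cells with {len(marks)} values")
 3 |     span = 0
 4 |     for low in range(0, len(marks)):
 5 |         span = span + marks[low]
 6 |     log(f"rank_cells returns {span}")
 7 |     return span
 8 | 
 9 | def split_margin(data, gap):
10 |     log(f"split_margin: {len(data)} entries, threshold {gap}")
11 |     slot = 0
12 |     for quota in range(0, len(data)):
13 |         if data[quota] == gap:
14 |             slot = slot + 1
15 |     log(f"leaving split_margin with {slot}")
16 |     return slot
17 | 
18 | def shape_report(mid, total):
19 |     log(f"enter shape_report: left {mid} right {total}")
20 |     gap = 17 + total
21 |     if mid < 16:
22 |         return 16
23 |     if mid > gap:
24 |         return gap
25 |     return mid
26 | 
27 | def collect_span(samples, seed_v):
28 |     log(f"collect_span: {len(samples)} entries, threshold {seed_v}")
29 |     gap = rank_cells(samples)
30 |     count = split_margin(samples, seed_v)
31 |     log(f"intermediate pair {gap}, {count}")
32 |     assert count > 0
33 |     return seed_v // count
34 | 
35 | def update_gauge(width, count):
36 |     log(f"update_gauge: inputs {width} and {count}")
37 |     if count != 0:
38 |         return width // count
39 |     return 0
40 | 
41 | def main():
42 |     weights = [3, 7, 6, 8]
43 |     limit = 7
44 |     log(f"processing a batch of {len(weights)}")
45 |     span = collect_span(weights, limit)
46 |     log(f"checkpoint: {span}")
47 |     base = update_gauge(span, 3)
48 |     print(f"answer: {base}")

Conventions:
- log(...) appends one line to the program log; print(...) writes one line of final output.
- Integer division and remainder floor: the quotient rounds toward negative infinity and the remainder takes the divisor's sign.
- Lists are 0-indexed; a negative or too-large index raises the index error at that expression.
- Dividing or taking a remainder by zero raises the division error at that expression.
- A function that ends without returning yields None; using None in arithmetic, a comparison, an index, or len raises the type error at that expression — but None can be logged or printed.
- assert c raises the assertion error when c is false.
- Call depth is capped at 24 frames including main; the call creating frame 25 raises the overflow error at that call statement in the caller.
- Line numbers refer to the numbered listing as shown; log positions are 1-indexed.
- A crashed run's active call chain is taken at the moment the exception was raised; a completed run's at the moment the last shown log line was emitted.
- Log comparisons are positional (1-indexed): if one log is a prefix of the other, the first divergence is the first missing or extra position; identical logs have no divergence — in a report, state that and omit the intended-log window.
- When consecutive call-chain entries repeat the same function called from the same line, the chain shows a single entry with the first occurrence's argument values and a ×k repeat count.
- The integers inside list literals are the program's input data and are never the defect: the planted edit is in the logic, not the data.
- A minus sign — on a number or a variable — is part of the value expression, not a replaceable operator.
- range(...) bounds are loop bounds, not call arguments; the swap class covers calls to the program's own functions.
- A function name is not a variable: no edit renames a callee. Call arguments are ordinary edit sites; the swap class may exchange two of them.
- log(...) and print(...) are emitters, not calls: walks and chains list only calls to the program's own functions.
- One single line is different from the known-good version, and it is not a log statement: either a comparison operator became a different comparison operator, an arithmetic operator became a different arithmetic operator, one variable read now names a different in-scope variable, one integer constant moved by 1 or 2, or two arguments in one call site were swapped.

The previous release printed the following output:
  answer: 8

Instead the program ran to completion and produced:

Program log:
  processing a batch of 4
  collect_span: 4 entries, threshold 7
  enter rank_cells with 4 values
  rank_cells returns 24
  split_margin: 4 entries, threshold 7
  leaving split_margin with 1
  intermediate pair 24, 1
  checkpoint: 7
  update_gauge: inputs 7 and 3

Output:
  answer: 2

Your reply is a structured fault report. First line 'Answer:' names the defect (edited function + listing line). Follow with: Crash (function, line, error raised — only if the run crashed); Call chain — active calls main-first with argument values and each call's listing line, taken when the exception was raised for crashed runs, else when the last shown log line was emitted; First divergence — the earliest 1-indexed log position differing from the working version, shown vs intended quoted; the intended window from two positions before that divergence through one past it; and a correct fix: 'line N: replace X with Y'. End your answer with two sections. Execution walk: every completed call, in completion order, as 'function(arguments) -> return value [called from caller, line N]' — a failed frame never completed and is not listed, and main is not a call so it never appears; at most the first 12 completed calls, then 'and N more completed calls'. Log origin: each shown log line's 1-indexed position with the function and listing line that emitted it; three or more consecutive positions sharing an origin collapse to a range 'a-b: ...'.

Answer: the defect is in collect_span at line 33.
Key fact: Everything matches until log position 8, which reads 'checkpoint: 7' in place of 'checkpoint: 24'.
Call chain: main -> update_gauge(7, 3) (called at line 47).
First divergence: position 8 — shown 'checkpoint: 7', intended 'checkpoint: 24'.
Intended log window:
  6: leaving split_margin with 1
  7: intermediate pair 24, 1
  8: checkpoint: 24
  9: update_gauge: inputs 24 and 3
Execution walk:
  rank_cells([3, 7, 6, 8]) -> 24  [called from collect_span, line 29]
  split_margin([3, 7, 6, 8], 7) -> 1  [called from collect_span, line 30]
  collect_span([3, 7, 6, 8], 7) -> 7  [called from main, line 45]
  update_gauge(7, 3) -> 2  [called from main, line 47]
Log origin:
  1 — main, line 44
  2 — collect_span, line 28
  3 — rank_cells, line 2
  4 — rank_cells, line 6
  5 — split_margin, line 10
  6 — split_margin, line 15
  7 — collect_span, line 31
  8 — main, line 46
  9 — update_gauge, line 36
A correct fix: line 33: replace `seed_v` with `gap`.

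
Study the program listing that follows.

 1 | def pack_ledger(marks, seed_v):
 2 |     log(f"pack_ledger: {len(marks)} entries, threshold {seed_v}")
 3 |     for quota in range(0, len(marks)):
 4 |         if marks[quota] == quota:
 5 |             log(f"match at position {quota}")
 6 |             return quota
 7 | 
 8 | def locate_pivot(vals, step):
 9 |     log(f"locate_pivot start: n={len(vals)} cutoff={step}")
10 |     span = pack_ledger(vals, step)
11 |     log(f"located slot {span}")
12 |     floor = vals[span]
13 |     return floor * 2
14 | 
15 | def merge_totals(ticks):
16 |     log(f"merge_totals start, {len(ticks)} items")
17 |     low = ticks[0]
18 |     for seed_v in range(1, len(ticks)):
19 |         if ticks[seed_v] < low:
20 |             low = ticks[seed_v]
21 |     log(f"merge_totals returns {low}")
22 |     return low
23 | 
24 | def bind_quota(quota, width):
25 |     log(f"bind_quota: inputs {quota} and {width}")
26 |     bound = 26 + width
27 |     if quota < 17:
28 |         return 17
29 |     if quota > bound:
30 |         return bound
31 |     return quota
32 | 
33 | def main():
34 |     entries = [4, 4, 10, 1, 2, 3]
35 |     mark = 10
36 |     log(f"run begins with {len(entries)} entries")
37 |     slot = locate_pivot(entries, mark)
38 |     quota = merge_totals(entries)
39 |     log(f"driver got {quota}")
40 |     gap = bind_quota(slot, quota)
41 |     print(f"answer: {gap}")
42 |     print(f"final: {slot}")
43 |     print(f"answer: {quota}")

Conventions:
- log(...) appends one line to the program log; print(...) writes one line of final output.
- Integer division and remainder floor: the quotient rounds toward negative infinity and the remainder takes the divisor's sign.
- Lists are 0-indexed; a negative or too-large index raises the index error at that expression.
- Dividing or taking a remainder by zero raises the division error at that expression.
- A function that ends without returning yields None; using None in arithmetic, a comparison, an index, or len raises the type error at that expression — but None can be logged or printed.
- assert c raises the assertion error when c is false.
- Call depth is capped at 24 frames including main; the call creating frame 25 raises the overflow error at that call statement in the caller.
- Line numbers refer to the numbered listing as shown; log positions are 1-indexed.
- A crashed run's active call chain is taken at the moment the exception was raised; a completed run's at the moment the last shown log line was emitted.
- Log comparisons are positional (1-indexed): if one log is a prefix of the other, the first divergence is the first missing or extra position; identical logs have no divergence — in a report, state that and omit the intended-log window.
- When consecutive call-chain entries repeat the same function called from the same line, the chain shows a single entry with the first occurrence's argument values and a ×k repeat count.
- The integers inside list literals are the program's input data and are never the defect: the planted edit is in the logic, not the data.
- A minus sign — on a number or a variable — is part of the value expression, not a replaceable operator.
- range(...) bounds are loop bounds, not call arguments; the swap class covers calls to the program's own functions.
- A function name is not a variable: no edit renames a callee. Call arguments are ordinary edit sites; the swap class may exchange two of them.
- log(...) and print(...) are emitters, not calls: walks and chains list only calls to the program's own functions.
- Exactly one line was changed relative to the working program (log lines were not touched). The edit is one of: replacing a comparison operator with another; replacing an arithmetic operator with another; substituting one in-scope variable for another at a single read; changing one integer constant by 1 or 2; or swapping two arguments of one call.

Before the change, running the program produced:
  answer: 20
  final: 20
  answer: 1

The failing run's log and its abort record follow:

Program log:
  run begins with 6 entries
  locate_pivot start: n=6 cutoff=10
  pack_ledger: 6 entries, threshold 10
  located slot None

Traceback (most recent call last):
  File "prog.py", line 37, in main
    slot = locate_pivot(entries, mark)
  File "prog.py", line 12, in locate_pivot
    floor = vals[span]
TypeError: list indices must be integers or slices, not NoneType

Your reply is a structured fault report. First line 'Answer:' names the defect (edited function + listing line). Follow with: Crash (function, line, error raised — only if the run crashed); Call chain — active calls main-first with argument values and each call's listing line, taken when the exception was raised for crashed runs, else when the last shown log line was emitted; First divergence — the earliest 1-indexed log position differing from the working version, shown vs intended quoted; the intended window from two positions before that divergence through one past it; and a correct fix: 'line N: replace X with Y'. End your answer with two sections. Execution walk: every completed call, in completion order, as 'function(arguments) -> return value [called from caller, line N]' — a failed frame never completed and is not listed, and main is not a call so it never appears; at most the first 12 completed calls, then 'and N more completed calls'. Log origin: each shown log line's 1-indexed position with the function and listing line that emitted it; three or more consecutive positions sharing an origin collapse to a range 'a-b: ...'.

Answer: the defect is in pack_ledger at line 4.
Key fact: Log line 4 is where behavior first shows: 'located slot None' appears instead of 'match at position 2'.
Crash: locate_pivot, line 12, TypeError.
Call chain: main -> locate_pivot([4, 4, 10, 1, 2, 3], 10) (called at line 37).
First divergence: at position 4 the run shows 'located slot None' where the working version logs 'match at position 2'.
Intended log window:
  2: locate_pivot start: n=6 cutoff=10
  3: pack_ledger: 6 entries, threshold 10
  4: match at position 2
  5: located slot 2
Execution walk:
  pack_ledger([4, 4, 10, 1, 2, 3], 10) -> None  [called from locate_pivot, line 10]
Origin of each log line:
  1: from main, line 36
  2: from locate_pivot, line 9
  3: from pack_ledger, line 2
  4: from locate_pivot, line 11
A correct fix: line 4: replace `marks[quota] == quota` with `marks[quota] == seed_v`.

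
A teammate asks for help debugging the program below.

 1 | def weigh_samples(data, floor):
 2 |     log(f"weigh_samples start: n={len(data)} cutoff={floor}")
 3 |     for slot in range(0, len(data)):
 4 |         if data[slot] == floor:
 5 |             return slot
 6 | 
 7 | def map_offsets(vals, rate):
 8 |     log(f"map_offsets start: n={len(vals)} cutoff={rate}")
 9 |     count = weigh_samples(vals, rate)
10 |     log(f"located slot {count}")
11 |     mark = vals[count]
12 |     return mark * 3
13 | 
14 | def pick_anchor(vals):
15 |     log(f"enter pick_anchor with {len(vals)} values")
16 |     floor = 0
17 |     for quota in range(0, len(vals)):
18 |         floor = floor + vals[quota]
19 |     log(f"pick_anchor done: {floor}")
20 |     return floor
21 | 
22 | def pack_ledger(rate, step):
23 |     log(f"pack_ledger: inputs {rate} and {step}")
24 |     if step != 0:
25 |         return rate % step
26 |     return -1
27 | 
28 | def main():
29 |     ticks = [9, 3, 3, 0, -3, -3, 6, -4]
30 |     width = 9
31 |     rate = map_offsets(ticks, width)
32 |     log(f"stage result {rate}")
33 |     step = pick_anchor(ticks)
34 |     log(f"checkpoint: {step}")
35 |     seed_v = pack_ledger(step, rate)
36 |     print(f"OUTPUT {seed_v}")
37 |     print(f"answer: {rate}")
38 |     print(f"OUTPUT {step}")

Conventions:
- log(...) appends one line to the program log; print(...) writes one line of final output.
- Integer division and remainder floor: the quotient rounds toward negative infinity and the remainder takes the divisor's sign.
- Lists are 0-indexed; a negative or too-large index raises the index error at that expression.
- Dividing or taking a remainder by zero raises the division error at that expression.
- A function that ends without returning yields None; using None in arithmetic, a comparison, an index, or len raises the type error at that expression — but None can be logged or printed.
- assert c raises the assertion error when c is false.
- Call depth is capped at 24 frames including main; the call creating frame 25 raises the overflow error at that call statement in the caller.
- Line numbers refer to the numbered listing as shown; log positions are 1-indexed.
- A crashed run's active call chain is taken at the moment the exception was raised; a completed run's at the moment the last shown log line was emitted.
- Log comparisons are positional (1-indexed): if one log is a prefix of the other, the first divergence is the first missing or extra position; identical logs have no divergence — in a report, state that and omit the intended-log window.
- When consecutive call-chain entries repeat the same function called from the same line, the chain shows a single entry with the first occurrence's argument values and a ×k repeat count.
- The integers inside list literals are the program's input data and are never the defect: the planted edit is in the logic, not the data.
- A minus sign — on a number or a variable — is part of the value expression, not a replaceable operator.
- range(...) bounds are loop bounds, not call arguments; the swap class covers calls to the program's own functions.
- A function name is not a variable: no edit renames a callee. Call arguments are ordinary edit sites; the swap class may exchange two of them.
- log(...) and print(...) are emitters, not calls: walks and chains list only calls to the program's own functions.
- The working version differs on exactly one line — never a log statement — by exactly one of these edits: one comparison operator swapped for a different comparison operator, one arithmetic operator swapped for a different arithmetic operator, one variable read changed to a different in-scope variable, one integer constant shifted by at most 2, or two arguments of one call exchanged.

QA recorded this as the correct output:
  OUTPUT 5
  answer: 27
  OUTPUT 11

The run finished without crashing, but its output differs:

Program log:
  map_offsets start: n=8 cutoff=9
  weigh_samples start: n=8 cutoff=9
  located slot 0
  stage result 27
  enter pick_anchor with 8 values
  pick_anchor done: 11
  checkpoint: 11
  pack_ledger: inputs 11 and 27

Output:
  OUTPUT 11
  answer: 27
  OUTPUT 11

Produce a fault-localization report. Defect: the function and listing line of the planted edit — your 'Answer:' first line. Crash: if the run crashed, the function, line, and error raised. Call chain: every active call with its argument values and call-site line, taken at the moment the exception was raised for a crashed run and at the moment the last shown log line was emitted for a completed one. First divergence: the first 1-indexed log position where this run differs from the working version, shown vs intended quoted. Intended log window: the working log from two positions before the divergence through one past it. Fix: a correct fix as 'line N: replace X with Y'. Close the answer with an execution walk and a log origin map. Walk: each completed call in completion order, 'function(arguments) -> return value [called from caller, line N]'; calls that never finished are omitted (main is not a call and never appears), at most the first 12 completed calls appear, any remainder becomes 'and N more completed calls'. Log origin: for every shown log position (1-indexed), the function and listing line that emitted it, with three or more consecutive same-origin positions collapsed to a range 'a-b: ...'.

Answer: the defect is in main at line 35.
Key fact: The log first diverges at position 8: the faulty run prints 'pack_ledger: inputs 11 and 27' where the working version prints 'pack_ledger: inputs 27 and 11'.
Call chain: main -> pack_ledger(11, 27) (called at line 35).
First divergence: position 8; shown 'pack_ledger: inputs 11 and 27' vs intended 'pack_ledger: inputs 27 and 11'.
Intended log window:
  6: pick_anchor done: 11
  7: checkpoint: 11
  8: pack_ledger: inputs 27 and 11
Execution walk:
  weigh_samples([9, 3, 3, 0, -3, -3, 6, -4], 9) -> 0  [called from map_offsets, line 9]
  map_offsets([9, 3, 3, 0, -3, -3, 6, -4], 9) -> 27  [called from main, line 31]
  pick_anchor([9, 3, 3, 0, -3, -3, 6, -4]) -> 11  [called from main, line 33]
  pack_ledger(11, 27) -> 11  [called from main, line 35]
Origin of each log line:
  1 — map_offsets, line 8
  2 — weigh_samples, line 2
  3 — map_offsets, line 10
  4 — main, line 32
  5 — pick_anchor, line 15
  6 — pick_anchor, line 19
  7 — main, line 34
  8 — pack_ledger, line 23
A correct fix: line 35: replace `pack_ledger(step, rate)` with `pack_ledger(rate, step)`.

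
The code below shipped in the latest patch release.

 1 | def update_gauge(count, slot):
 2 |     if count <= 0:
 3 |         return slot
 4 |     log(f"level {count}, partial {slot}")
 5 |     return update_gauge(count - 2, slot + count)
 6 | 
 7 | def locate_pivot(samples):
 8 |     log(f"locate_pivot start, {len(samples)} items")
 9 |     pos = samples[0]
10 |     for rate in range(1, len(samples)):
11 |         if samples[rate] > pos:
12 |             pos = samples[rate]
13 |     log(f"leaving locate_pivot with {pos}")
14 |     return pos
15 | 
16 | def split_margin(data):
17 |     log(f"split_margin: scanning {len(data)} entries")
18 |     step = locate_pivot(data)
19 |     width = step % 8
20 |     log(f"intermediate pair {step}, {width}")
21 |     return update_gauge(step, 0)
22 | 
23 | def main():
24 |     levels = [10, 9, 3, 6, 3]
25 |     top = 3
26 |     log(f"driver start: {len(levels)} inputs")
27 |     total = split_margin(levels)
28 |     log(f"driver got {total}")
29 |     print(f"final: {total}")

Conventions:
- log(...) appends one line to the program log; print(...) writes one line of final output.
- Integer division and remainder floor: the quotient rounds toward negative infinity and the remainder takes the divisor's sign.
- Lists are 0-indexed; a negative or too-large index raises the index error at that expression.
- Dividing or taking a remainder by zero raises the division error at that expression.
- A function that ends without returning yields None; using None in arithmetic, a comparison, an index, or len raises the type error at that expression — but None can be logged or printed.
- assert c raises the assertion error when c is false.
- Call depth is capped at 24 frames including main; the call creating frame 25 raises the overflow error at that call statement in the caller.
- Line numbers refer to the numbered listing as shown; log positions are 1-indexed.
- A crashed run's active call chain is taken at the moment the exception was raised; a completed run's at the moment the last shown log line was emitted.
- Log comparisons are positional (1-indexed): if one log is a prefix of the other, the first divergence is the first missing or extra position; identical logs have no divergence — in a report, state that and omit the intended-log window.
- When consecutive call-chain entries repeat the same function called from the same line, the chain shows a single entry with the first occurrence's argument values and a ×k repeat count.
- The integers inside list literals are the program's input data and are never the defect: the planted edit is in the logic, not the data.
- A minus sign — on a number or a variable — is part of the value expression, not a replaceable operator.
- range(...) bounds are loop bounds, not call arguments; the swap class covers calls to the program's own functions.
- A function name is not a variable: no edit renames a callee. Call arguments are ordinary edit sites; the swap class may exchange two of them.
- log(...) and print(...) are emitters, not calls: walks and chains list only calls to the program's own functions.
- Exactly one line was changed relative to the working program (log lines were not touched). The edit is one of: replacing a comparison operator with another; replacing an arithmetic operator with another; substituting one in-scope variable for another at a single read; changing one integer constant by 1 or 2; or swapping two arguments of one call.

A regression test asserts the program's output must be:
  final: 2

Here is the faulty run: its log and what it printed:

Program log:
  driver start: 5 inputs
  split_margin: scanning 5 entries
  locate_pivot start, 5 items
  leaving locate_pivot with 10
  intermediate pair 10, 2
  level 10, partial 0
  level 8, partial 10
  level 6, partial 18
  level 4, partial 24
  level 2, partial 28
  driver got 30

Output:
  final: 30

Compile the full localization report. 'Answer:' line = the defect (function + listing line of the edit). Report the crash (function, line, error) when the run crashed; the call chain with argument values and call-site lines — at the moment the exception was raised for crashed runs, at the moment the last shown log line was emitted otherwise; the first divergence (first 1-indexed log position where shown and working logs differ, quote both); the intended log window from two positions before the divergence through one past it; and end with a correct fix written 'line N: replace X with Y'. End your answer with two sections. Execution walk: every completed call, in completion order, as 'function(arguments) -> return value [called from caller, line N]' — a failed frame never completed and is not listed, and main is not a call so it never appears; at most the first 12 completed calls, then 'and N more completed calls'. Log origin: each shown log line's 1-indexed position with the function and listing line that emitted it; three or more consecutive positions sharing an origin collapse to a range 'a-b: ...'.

Answer: the defect is in split_margin at line 21.
The tell: At log position 6 the runs split — shown 'level 10, partial 0', but the working version logs 'level 2, partial 0'.
Call chain: main.
First divergence: position 6 — shown 'level 10, partial 0', intended 'level 2, partial 0'.
Intended log window:
  4: leaving locate_pivot with 10
  5: intermediate pair 10, 2
  6: level 2, partial 0
  7: driver got 2
Execution walk:
  locate_pivot([10, 9, 3, 6, 3]) -> 10  [called from split_margin, line 18]
  update_gauge(0, 30) -> 30  [called from update_gauge, line 5]
  update_gauge(2, 28) -> 30  [called from update_gauge, line 5]
  update_gauge(4, 24) -> 30  [called from update_gauge, line 5]
  update_gauge(6, 18) -> 30  [called from update_gauge, line 5]
  update_gauge(8, 10) -> 30  [called from update_gauge, line 5]
  update_gauge(10, 0) -> 30  [called from split_margin, line 21]
  split_margin([10, 9, 3, 6, 3]) -> 30  [called from main, line 27]
Log origins:
  1: emitted by main (line 26)
  2: emitted by split_margin (line 17)
  3: emitted by locate_pivot (line 8)
  4: emitted by locate_pivot (line 13)
  5: emitted by split_margin (line 20)
  6-10: emitted by update_gauge (line 4)
  11: emitted by main (line 28)
A correct fix: line 21: replace `step` with `width`.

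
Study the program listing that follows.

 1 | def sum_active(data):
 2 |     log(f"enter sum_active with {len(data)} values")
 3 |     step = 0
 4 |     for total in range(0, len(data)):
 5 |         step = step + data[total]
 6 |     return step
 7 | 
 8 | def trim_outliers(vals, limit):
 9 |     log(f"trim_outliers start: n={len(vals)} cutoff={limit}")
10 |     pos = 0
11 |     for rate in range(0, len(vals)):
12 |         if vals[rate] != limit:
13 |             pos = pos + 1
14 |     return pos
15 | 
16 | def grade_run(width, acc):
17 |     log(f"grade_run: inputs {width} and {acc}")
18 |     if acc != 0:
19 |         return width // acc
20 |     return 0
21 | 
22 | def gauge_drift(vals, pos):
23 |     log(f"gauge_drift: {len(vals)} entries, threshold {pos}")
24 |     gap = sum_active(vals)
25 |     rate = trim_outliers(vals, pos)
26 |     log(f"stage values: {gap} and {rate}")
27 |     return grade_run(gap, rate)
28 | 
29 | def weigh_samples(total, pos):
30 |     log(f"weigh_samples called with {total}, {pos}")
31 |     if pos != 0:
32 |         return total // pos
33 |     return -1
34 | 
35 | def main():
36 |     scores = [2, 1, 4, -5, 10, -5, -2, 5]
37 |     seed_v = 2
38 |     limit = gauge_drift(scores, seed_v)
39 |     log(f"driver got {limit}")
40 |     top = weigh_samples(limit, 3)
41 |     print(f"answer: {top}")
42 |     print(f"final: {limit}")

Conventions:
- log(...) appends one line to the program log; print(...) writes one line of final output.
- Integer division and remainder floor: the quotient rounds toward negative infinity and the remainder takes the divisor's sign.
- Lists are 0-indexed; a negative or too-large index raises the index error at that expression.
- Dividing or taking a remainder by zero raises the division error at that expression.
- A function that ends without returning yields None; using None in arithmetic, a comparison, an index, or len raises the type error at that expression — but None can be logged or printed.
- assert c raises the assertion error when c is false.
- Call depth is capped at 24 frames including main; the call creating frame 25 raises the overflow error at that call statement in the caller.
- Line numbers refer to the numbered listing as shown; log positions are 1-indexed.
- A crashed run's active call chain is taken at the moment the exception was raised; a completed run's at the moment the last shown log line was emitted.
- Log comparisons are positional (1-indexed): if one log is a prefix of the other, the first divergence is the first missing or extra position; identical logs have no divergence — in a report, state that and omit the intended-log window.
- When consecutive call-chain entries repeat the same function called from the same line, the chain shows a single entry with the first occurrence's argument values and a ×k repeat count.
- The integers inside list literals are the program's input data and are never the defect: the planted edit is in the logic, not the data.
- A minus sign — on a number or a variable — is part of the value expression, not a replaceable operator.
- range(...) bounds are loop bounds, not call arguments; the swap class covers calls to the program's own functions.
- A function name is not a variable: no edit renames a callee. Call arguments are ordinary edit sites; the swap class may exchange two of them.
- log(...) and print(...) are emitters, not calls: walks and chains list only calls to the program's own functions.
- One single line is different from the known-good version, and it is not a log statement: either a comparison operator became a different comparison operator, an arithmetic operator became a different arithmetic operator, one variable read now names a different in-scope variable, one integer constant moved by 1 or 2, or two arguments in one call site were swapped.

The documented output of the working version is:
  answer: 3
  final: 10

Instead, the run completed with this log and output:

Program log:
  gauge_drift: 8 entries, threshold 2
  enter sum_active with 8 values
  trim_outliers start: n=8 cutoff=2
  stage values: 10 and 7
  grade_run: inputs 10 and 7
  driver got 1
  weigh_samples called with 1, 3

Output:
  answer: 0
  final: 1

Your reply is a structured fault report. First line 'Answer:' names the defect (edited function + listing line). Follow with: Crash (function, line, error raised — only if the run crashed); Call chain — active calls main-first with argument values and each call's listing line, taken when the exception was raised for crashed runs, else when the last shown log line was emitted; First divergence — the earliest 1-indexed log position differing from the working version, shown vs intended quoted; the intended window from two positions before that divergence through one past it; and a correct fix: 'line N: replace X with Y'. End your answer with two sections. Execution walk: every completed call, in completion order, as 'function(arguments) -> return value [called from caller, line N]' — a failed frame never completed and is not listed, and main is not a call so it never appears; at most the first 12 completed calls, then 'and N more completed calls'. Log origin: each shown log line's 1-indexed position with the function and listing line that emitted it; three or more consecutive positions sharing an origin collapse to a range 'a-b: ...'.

Answer: the defect is in trim_outliers at line 12.
Key fact: The earliest visible damage is log position 4 — 'stage values: 10 and 7' rather than the intended 'stage values: 10 and 1'.
Call chain: main -> weigh_samples(1, 3) (called at line 40).
First divergence: at position 4 the run shows 'stage values: 10 and 7' where the working version logs 'stage values: 10 and 1'.
Intended log window:
  2: enter sum_active with 8 values
  3: trim_outliers start: n=8 cutoff=2
  4: stage values: 10 and 1
  5: grade_run: inputs 10 and 1
Execution walk:
  sum_active([2, 1, 4, -5, 10, -5, -2, 5]) -> 10  [called from gauge_drift, line 24]
  trim_outliers([2, 1, 4, -5, 10, -5, -2, 5], 2) -> 7  [called from gauge_drift, line 25]
  grade_run(10, 7) -> 1  [called from gauge_drift, line 27]
  gauge_drift([2, 1, 4, -5, 10, -5, -2, 5], 2) -> 1  [called from main, line 38]
  weigh_samples(1, 3) -> 0  [called from main, line 40]
Origin of each log line:
  1: emitted by gauge_drift (line 23)
  2: emitted by sum_active (line 2)
  3: emitted by trim_outliers (line 9)
  4: emitted by gauge_drift (line 26)
  5: emitted by grade_run (line 17)
  6: emitted by main (line 39)
  7: emitted by weigh_samples (line 30)
A correct fix: line 12: replace `!=` with `==`.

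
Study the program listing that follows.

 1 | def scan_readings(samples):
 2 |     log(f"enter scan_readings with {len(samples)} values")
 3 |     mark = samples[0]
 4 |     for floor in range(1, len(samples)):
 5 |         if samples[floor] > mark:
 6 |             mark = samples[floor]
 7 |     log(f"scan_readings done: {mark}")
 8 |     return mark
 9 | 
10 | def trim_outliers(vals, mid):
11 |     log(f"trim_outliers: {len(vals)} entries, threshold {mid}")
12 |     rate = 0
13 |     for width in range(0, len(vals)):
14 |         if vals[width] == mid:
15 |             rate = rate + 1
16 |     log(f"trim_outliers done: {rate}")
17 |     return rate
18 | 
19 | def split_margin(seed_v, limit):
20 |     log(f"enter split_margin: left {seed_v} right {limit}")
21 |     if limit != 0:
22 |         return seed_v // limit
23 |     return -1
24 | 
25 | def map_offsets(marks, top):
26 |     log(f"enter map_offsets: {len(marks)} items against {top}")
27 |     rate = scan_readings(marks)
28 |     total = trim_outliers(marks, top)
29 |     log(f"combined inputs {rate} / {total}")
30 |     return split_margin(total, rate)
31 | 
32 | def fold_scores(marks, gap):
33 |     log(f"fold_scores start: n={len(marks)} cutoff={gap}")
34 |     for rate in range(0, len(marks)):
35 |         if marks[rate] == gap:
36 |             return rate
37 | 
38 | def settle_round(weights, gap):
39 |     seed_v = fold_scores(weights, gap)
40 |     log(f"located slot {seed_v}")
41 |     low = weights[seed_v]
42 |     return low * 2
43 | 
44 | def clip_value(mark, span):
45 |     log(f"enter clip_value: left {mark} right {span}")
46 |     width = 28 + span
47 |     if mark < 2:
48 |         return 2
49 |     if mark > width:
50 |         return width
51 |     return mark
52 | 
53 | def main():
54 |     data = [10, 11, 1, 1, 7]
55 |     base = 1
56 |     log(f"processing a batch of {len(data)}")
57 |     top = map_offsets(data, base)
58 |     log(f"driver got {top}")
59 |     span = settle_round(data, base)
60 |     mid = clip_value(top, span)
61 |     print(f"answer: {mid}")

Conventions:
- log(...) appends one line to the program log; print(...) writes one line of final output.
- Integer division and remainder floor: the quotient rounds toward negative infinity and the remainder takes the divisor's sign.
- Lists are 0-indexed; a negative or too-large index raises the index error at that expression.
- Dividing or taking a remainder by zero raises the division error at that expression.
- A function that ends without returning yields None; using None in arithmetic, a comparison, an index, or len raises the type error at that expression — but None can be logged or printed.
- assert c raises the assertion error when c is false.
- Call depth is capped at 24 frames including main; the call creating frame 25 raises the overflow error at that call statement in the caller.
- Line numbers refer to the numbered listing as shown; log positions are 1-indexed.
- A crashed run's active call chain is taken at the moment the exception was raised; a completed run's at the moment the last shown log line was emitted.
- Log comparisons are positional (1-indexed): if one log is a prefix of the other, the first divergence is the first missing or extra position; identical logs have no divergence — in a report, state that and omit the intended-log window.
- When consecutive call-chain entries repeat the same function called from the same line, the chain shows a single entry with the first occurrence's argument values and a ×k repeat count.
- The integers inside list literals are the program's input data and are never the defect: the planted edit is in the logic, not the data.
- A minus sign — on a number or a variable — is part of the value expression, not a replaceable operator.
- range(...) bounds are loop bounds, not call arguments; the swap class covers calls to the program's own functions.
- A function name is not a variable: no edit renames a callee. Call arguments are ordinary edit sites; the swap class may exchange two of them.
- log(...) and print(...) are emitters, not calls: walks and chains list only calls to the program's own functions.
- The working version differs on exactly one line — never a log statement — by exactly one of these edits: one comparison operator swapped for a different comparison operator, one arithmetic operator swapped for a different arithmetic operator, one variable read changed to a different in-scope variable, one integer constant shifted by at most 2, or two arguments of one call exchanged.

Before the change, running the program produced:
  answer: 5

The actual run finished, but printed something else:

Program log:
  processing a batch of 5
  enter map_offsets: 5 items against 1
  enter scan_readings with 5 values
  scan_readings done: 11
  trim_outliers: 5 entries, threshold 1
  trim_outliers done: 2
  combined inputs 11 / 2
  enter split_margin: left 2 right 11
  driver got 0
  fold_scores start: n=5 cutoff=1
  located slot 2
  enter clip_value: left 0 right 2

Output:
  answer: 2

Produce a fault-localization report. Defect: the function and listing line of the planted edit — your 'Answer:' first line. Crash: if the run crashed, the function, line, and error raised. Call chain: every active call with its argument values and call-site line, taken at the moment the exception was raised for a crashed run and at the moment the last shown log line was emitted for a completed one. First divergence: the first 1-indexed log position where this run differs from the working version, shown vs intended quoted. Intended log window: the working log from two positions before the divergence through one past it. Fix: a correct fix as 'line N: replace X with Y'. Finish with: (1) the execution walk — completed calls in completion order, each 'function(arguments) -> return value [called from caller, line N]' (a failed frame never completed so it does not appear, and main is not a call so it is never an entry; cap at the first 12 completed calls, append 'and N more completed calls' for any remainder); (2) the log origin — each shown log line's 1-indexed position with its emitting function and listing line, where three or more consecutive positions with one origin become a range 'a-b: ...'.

Answer: the defect is in map_offsets at line 30.
Key fact: At log position 8 the runs split — shown 'enter split_margin: left 2 right 11', but the working version logs 'enter split_margin: left 11 right 2'.
Call chain: main -> clip_value(0, 2) (called at line 60).
First divergence: position 8; shown 'enter split_margin: left 2 right 11' vs intended 'enter split_margin: left 11 right 2'.
Intended log window:
  6: trim_outliers done: 2
  7: combined inputs 11 / 2
  8: enter split_margin: left 11 right 2
  9: driver got 5
Execution walk:
  scan_readings([10, 11, 1, 1, 7]) -> 11  [called from map_offsets, line 27]
  trim_outliers([10, 11, 1, 1, 7], 1) -> 2  [called from map_offsets, line 28]
  split_margin(2, 11) -> 0  [called from map_offsets, line 30]
  map_offsets([10, 11, 1, 1, 7], 1) -> 0  [called from main, line 57]
  fold_scores([10, 11, 1, 1, 7], 1) -> 2  [called from settle_round, line 39]
  settle_round([10, 11, 1, 1, 7], 1) -> 2  [called from main, line 59]
  clip_value(0, 2) -> 2  [called from main, line 60]
Log origins:
  1: from main, line 56
  2: from map_offsets, line 26
  3: from scan_readings, line 2
  4: from scan_readings, line 7
  5: from trim_outliers, line 11
  6: from trim_outliers, line 16
  7: from map_offsets, line 29
  8: from split_margin, line 20
  9: from main, line 58
  10: from fold_scores, line 33
  11: from settle_round, line 40
  12: from clip_value, line 45
A correct fix: line 30: replace `split_margin(total, rate)` with `split_margin(rate, total)`.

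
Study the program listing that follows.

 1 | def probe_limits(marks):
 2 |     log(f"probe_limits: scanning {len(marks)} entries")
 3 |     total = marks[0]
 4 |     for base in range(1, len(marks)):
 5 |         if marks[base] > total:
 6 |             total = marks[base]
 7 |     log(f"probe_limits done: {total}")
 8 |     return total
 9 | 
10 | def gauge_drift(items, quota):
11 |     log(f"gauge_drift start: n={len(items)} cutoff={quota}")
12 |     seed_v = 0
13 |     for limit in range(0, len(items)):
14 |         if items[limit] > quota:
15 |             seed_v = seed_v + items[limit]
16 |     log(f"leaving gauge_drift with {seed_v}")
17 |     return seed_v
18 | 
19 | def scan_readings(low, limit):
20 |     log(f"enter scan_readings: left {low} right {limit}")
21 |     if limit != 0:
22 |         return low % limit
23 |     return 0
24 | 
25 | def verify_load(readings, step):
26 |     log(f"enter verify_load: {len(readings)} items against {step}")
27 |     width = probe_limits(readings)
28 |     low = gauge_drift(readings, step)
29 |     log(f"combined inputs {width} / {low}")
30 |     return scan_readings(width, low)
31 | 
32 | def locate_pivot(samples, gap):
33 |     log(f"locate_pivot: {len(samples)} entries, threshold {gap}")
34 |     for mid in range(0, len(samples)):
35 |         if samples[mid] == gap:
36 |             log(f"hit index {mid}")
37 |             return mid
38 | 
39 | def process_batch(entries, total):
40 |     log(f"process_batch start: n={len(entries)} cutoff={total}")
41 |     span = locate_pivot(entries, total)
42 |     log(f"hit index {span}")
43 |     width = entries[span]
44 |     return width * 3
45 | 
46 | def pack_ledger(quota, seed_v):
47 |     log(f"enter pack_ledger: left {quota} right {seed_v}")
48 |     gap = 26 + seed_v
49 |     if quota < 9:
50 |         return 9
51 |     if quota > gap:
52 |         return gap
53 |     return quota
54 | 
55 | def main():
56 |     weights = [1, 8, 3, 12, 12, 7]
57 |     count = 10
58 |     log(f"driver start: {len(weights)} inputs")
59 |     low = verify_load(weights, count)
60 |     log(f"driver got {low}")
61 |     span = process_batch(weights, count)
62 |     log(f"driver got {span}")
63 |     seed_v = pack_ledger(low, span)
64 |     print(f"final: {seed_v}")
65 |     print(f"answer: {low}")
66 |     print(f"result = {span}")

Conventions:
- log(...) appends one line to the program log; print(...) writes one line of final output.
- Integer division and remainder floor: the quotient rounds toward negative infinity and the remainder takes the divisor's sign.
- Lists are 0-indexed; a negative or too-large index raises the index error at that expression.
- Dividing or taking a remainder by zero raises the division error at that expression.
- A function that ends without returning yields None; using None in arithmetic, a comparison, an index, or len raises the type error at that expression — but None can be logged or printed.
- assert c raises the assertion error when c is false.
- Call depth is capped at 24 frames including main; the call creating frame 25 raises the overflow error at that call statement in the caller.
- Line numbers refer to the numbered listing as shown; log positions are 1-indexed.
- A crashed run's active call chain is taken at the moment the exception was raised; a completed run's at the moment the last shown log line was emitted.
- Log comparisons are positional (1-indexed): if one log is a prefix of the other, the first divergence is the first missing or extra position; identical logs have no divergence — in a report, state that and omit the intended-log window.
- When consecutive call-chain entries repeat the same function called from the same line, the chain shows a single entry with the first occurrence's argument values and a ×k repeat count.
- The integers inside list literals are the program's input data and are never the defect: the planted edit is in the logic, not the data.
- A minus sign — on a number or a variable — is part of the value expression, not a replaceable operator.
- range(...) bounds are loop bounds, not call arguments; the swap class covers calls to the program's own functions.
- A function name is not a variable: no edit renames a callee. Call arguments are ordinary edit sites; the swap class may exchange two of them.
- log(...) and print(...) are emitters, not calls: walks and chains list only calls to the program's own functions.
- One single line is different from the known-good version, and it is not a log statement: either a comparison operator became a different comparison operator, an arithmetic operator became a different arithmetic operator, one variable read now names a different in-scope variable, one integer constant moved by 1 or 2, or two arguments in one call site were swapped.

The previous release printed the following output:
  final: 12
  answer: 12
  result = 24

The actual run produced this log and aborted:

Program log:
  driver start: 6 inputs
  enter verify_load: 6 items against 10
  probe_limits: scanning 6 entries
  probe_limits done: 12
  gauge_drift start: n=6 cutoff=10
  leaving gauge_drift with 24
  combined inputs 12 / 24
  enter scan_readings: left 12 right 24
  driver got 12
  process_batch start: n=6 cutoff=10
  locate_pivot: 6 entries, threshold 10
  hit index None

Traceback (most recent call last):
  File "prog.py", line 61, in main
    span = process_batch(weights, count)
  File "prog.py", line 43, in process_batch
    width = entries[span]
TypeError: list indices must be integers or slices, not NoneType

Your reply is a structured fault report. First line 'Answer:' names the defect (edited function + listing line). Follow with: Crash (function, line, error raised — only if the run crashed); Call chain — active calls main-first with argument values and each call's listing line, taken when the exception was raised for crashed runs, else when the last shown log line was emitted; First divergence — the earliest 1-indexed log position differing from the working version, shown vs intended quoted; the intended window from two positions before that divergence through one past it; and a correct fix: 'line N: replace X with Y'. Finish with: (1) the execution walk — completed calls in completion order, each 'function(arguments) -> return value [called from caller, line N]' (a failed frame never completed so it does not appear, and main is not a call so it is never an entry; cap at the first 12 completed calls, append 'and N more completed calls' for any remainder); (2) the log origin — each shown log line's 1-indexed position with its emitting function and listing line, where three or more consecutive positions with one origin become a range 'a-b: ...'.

Answer: the defect is in main at line 57.
Core observation: The log first diverges at position 2: the faulty run prints 'enter verify_load: 6 items against 10' where the working version prints 'enter verify_load: 6 items against 8'.
Crash: process_batch, line 43, TypeError.
Call chain: main -> process_batch([1, 8, 3, 12, 12, 7], 10) (called at line 61).
First divergence: position 2; shown 'enter verify_load: 6 items against 10' vs intended 'enter verify_load: 6 items against 8'.
Intended log window:
  1: driver start: 6 inputs
  2: enter verify_load: 6 items against 8
  3: probe_limits: scanning 6 entries
Execution walk:
  probe_limits([1, 8, 3, 12, 12, 7]) -> 12  [called from verify_load, line 27]
  gauge_drift([1, 8, 3, 12, 12, 7], 10) -> 24  [called from verify_load, line 28]
  scan_readings(12, 24) -> 12  [called from verify_load, line 30]
  verify_load([1, 8, 3, 12, 12, 7], 10) -> 12  [called from main, line 59]
  locate_pivot([1, 8, 3, 12, 12, 7], 10) -> None  [called from process_batch, line 41]
Log line origins:
  1: emitted by main (line 58)
  2: emitted by verify_load (line 26)
  3: emitted by probe_limits (line 2)
  4: emitted by probe_limits (line 7)
  5: emitted by gauge_drift (line 11)
  6: emitted by gauge_drift (line 16)
  7: emitted by verify_load (line 29)
  8: emitted by scan_readings (line 20)
  9: emitted by main (line 60)
  10: emitted by process_batch (line 40)
  11: emitted by locate_pivot (line 33)
  12: emitted by process_batch (line 42)
A correct fix: line 57: replace `10` with `8`.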